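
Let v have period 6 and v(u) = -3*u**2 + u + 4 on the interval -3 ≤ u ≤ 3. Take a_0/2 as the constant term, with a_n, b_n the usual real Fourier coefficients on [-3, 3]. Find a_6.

a_6 = 1/3 ∫_{-3}^{3} v(u) cos(2*pi*u) du.
Integrating by parts twice (tabular method), an antiderivative of (-3*u**2 + u + 4) cos(2*pi*u) is -3*u**2*sin(2*pi*u)/(2*pi) + u*sin(2*pi*u)/(2*pi) - 3*u*cos(2*pi*u)/(2*pi**2) + 3*sin(2*pi*u)/(4*pi**3) + 2*sin(2*pi*u)/pi + cos(2*pi*u)/(4*pi**2); evaluating from -3 to 3: ∫_{-3}^{3} (-3*u**2 + u + 4) cos(2*pi*u) du = (-17/(4*pi**2)) - (19/(4*pi**2)) = -9/pi**2.
Hence a_6 = (1/3)·(-9/pi**2) = -3/pi**2.

-3/pi**2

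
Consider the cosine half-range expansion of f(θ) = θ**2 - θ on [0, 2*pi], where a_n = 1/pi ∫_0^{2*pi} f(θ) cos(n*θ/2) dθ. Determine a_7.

8*(1 - 2*pi)/(49*pi)

a_7 = 1/pi ∫_0^{2*pi} (θ**2 - θ) cos(7*θ/2) dθ.
Integrating by parts twice (tabular method), an antiderivative of (θ**2 - θ) cos(7*θ/2) is 2*θ**2*sin(7*θ/2)/7 - 2*θ*sin(7*θ/2)/7 + 8*θ*cos(7*θ/2)/49 - 16*sin(7*θ/2)/343 - 4*cos(7*θ/2)/49; evaluating from 0 to 2*pi: ∫_{0}^{2*pi} (θ**2 - θ) cos(7*θ/2) dθ = (4/49 - 16*pi/49) - (-4/49) = 8/49 - 16*pi/49.
Hence a_7 = (1/pi)·(8/49 - 16*pi/49) = 8*(1 - 2*pi)/(49*pi).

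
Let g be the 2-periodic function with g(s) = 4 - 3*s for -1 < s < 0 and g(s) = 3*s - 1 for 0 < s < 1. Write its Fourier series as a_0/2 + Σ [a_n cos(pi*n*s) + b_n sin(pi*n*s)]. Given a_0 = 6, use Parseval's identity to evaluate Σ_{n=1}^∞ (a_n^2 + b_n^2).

14

Parseval: a_0^2/2 + Σ_{n≥1} (a_n^2+b_n^2) = ∫_{-1}^{1} g(s)^2 ds = 32.
Subtract a_0^2/2 = 18: Σ (a_n^2+b_n^2) = 14.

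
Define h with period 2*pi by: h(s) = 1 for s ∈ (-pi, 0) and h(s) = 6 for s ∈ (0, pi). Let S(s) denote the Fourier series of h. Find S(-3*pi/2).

6

s = -3*pi/2 differs from s = pi/2 by -1 full period(s), and the series is 2*pi-periodic.
h is continuous at s = pi/2 with value 6, so the series converges to 6 there.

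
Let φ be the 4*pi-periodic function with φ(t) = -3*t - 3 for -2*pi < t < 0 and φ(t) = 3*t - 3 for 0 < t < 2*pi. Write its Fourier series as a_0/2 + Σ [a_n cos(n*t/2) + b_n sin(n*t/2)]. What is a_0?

a_0 = (1/(2*pi)) ∫_{-2*pi}^{2*pi} φ(t) dt = (1/(2*pi)) · (12*pi*(-1 + pi)) = -6 + 6*pi.

-6 + 6*pi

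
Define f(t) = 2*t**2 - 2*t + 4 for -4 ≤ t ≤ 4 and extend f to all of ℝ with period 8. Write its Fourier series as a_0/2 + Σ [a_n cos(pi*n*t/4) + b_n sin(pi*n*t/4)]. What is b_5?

b_5 = 1/4 ∫_{-4}^{4} f(t) sin(5*pi*t/4) dt.
Integrating by parts twice (tabular method), an antiderivative of (2*t**2 - 2*t + 4) sin(5*pi*t/4) is -8*t**2*cos(5*pi*t/4)/(5*pi) + 64*t*sin(5*pi*t/4)/(25*pi**2) + 8*t*cos(5*pi*t/4)/(5*pi) - 32*sin(5*pi*t/4)/(25*pi**2) - 16*cos(5*pi*t/4)/(5*pi) + 256*cos(5*pi*t/4)/(125*pi**3); evaluating from -4 to 4: ∫_{-4}^{4} (2*t**2 - 2*t + 4) sin(5*pi*t/4) dt = (16*(-16 + 175*pi**2)/(125*pi**3)) - (16*(-16 + 275*pi**2)/(125*pi**3)) = -64/(5*pi).
Hence b_5 = (1/4)·(-64/(5*pi)) = -16/(5*pi).

-16/(5*pi)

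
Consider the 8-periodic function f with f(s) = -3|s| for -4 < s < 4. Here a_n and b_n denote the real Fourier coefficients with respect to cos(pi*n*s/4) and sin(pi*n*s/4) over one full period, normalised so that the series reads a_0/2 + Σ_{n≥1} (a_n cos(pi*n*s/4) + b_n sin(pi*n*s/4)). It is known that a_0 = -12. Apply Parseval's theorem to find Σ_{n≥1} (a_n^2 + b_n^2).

24

Parseval: a_0^2/2 + Σ_{n≥1} (a_n^2+b_n^2) = 1/4 ∫_{-4}^{4} f(s)^2 ds = 96.
Subtract a_0^2/2 = 72: Σ (a_n^2+b_n^2) = 24.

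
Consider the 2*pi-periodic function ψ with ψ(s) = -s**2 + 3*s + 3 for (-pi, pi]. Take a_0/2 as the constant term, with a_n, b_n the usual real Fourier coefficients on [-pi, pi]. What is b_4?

-3/2

b_4 = 1/pi ∫_{-pi}^{pi} ψ(s) sin(4*s) ds.
Integrating by parts twice (tabular method), an antiderivative of (-s**2 + 3*s + 3) sin(4*s) is s**2*cos(4*s)/4 - s*sin(4*s)/8 - 3*s*cos(4*s)/4 + 3*sin(4*s)/16 - 25*cos(4*s)/32; evaluating from -pi to pi: ∫_{-pi}^{pi} (-s**2 + 3*s + 3) sin(4*s) ds = (-3*pi/4 - 25/32 + pi**2/4) - (-25/32 + 3*pi/4 + pi**2/4) = -3*pi/2.
Hence b_4 = (1/pi)·(-3*pi/2) = -3/2.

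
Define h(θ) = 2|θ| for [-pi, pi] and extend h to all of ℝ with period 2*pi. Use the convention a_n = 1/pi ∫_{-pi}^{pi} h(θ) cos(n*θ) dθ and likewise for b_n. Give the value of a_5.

-8/(25*pi)

a_5 = 1/pi ∫_{-pi}^{pi} h(θ) cos(5*θ) dθ.
h is even and cos(5*θ) is even, so the integrand is even and a_5 = 2/pi ∫_0^{pi} h(θ) cos(5*θ) dθ.
Integrating by parts (boundary term plus one more integral), an antiderivative of (2*θ) cos(5*θ) is 2*θ*sin(5*θ)/5 + 2*cos(5*θ)/25; evaluating from 0 to pi: ∫_{0}^{pi} (2*θ) cos(5*θ) dθ = (-2/25) - (2/25) = -4/25.
Hence a_5 = (2/pi)·(-4/25) = -8/(25*pi).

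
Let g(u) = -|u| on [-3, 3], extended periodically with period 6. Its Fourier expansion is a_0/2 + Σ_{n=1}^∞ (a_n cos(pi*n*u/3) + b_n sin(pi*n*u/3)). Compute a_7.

12/(49*pi**2)

a_7 = 1/3 ∫_{-3}^{3} g(u) cos(7*pi*u/3) du.
g is even and cos(7*pi*u/3) is even, so the integrand is even and a_7 = 2/3 ∫_0^{3} g(u) cos(7*pi*u/3) du.
Integrating by parts (boundary term plus one more integral), an antiderivative of (-u) cos(7*pi*u/3) is -3*u*sin(7*pi*u/3)/(7*pi) - 9*cos(7*pi*u/3)/(49*pi**2); evaluating from 0 to 3: ∫_{0}^{3} (-u) cos(7*pi*u/3) du = (9/(49*pi**2)) - (-9/(49*pi**2)) = 18/(49*pi**2).
Hence a_7 = (2/3)·(18/(49*pi**2)) = 12/(49*pi**2).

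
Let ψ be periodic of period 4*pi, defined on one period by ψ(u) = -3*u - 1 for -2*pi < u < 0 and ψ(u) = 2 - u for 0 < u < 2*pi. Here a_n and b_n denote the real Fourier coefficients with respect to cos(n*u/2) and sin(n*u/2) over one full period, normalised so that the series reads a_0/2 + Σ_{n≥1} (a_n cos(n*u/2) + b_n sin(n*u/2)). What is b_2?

b_2 = (1/(2*pi)) ∫_{-2*pi}^{2*pi} ψ(u) sin(u) du.
Split the integral at the breakpoints.
Integrating by parts (boundary term plus one more integral), an antiderivative of (-3*u - 1) sin(u) is 3*u*cos(u) - 3*sin(u) + cos(u); evaluating from -2*pi to 0: ∫_{-2*pi}^{0} (-3*u - 1) sin(u) du = (1) - (1 - 6*pi) = 6*pi.
Integrating by parts (boundary term plus one more integral), an antiderivative of (2 - u) sin(u) is u*cos(u) - sin(u) - 2*cos(u); evaluating from 0 to 2*pi: ∫_{0}^{2*pi} (2 - u) sin(u) du = (-2 + 2*pi) - (-2) = 2*pi.
Summing the pieces and multiplying by (1/(2*pi)) gives b_2 = 4.

4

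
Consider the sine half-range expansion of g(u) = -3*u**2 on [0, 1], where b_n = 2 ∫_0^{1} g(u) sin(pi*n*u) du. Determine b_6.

b_6 = 2 ∫_0^{1} (-3*u**2) sin(6*pi*u) du.
Integrating by parts twice (tabular method), an antiderivative of (-3*u**2) sin(6*pi*u) is u**2*cos(6*pi*u)/(2*pi) - u*sin(6*pi*u)/(6*pi**2) - cos(6*pi*u)/(36*pi**3); evaluating from 0 to 1: ∫_{0}^{1} (-3*u**2) sin(6*pi*u) du = ((-1 + 18*pi**2)/(36*pi**3)) - (-1/(36*pi**3)) = 1/(2*pi).
Hence b_6 = 2·(1/(2*pi)) = 1/pi.

1/pi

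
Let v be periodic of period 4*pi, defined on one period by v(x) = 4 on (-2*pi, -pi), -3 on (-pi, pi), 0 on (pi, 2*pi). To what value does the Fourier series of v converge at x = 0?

-3

v is continuous at x = 0 with value -3, so the series converges to -3 there.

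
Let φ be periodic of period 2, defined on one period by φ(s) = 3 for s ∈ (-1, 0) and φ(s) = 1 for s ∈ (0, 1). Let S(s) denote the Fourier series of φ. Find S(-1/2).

φ is continuous at s = -1/2 with value 3, so the series converges to 3 there.

3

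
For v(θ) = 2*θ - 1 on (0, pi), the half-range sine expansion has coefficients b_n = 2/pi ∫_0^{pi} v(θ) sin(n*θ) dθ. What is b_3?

b_3 = 2/pi ∫_0^{pi} (2*θ - 1) sin(3*θ) dθ.
Integrating by parts (boundary term plus one more integral), an antiderivative of (2*θ - 1) sin(3*θ) is -2*θ*cos(3*θ)/3 + 2*sin(3*θ)/9 + cos(3*θ)/3; evaluating from 0 to pi: ∫_{0}^{pi} (2*θ - 1) sin(3*θ) dθ = (-1/3 + 2*pi/3) - (1/3) = -2/3 + 2*pi/3.
Hence b_3 = (2/pi)·(-2/3 + 2*pi/3) = 4*(-1 + pi)/(3*pi).

4*(-1 + pi)/(3*pi)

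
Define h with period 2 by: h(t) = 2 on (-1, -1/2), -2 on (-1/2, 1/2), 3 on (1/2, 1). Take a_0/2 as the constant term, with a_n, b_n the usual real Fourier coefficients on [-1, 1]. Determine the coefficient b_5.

b_5 = ∫_{-1}^{1} h(t) sin(5*pi*t) dt.
Split the integral at the breakpoints.
Directly, an antiderivative of (2) sin(5*pi*t) is -2*cos(5*pi*t)/(5*pi); evaluating from -1 to -1/2: ∫_{-1}^{-1/2} (2) sin(5*pi*t) dt = (0) - (2/(5*pi)) = -2/(5*pi).
Directly, an antiderivative of (-2) sin(5*pi*t) is 2*cos(5*pi*t)/(5*pi); evaluating from -1/2 to 1/2: ∫_{-1/2}^{1/2} (-2) sin(5*pi*t) dt = (0) - (0) = 0.
Directly, an antiderivative of (3) sin(5*pi*t) is -3*cos(5*pi*t)/(5*pi); evaluating from 1/2 to 1: ∫_{1/2}^{1} (3) sin(5*pi*t) dt = (3/(5*pi)) - (0) = 3/(5*pi).
Summing the pieces gives b_5 = 1/(5*pi).

1/(5*pi)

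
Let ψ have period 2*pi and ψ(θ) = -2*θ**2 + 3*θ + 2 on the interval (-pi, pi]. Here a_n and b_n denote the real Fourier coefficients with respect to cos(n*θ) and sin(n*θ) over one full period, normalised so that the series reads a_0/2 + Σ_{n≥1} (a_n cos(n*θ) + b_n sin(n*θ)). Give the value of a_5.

a_5 = 1/pi ∫_{-pi}^{pi} ψ(θ) cos(5*θ) dθ.
Integrating by parts twice (tabular method), an antiderivative of (-2*θ**2 + 3*θ + 2) cos(5*θ) is -2*θ**2*sin(5*θ)/5 + 3*θ*sin(5*θ)/5 - 4*θ*cos(5*θ)/25 + 54*sin(5*θ)/125 + 3*cos(5*θ)/25; evaluating from -pi to pi: ∫_{-pi}^{pi} (-2*θ**2 + 3*θ + 2) cos(5*θ) dθ = (-3/25 + 4*pi/25) - (-4*pi/25 - 3/25) = 8*pi/25.
Hence a_5 = (1/pi)·(8*pi/25) = 8/25.

8/25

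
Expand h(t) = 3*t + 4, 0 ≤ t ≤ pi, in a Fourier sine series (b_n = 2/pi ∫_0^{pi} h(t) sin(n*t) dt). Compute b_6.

-1

b_6 = 2/pi ∫_0^{pi} (3*t + 4) sin(6*t) dt.
Integrating by parts (boundary term plus one more integral), an antiderivative of (3*t + 4) sin(6*t) is -t*cos(6*t)/2 + sin(6*t)/12 - 2*cos(6*t)/3; evaluating from 0 to pi: ∫_{0}^{pi} (3*t + 4) sin(6*t) dt = (-pi/2 - 2/3) - (-2/3) = -pi/2.
Hence b_6 = (2/pi)·(-pi/2) = -1.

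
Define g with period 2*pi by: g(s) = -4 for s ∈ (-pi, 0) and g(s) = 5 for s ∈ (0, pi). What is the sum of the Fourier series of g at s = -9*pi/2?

-4

s = -9*pi/2 differs from s = -pi/2 by -2 full period(s), and the series is 2*pi-periodic.
g is continuous at s = -pi/2 with value -4, so the series converges to -4 there.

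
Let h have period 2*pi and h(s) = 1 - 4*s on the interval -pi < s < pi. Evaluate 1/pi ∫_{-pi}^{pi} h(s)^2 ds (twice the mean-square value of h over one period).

2 + 32*pi**2/3

1/pi ∫_{-pi}^{pi} h(s)^2 ds = 1/pi · (2*pi + 32*pi**3/3) = 2 + 32*pi**2/3.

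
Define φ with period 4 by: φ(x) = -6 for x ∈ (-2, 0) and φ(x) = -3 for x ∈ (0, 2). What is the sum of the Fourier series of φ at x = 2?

At x = 2 the one-sided limits are φ(2^-) = -3 and φ(2^+) = -6.
By Dirichlet's theorem the series converges to their average, [(-3) + (-6)]/2 = -9/2.

-9/2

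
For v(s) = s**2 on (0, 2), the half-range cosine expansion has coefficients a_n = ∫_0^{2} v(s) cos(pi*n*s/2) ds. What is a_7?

a_7 = ∫_0^{2} (s**2) cos(7*pi*s/2) ds.
Integrating by parts twice (tabular method), an antiderivative of (s**2) cos(7*pi*s/2) is 2*s**2*sin(7*pi*s/2)/(7*pi) + 8*s*cos(7*pi*s/2)/(49*pi**2) - 16*sin(7*pi*s/2)/(343*pi**3); evaluating from 0 to 2: ∫_{0}^{2} (s**2) cos(7*pi*s/2) ds = (-16/(49*pi**2)) - (0) = -16/(49*pi**2).
Hence a_7 = -16/(49*pi**2).

-16/(49*pi**2)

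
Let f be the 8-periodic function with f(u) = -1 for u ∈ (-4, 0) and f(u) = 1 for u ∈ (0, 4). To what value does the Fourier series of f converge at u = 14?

u = 14 differs from u = -2 by 2 full period(s), and the series is 8-periodic.
f is continuous at u = -2 with value -1, so the series converges to -1 there.

-1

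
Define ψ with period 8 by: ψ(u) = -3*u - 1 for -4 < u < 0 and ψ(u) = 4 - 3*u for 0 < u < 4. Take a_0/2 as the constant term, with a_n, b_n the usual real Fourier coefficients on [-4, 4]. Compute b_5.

-14/(5*pi)

b_5 = 1/4 ∫_{-4}^{4} ψ(u) sin(5*pi*u/4) du.
Split the integral at the breakpoints.
Integrating by parts (boundary term plus one more integral), an antiderivative of (-3*u - 1) sin(5*pi*u/4) is 12*u*cos(5*pi*u/4)/(5*pi) - 48*sin(5*pi*u/4)/(25*pi**2) + 4*cos(5*pi*u/4)/(5*pi); evaluating from -4 to 0: ∫_{-4}^{0} (-3*u - 1) sin(5*pi*u/4) du = (4/(5*pi)) - (44/(5*pi)) = -8/pi.
Integrating by parts (boundary term plus one more integral), an antiderivative of (4 - 3*u) sin(5*pi*u/4) is 12*u*cos(5*pi*u/4)/(5*pi) - 48*sin(5*pi*u/4)/(25*pi**2) - 16*cos(5*pi*u/4)/(5*pi); evaluating from 0 to 4: ∫_{0}^{4} (4 - 3*u) sin(5*pi*u/4) du = (-32/(5*pi)) - (-16/(5*pi)) = -16/(5*pi).
Summing the pieces and multiplying by (1/4) gives b_5 = -14/(5*pi).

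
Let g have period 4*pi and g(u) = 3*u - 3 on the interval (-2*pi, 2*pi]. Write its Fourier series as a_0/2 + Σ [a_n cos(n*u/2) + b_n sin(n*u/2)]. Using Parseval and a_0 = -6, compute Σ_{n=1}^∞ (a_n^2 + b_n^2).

Parseval: a_0^2/2 + Σ_{n≥1} (a_n^2+b_n^2) = (1/(2*pi)) ∫_{-2*pi}^{2*pi} g(u)^2 du = 18 + 24*pi**2.
Subtract a_0^2/2 = 18: Σ (a_n^2+b_n^2) = 24*pi**2.

24*pi**2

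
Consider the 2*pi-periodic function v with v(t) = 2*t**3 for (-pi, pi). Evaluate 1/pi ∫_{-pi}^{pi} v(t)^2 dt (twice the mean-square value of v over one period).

8*pi**6/7

1/pi ∫_{-pi}^{pi} v(t)^2 dt = 1/pi · (8*pi**7/7) = 8*pi**6/7.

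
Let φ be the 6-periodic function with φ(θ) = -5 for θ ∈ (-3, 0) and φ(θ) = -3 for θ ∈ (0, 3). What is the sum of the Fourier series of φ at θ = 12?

-4

θ = 12 differs from θ = 0 by 2 full period(s), and the series is 6-periodic.
At θ = 0 the one-sided limits are φ(0^-) = -5 and φ(0^+) = -3.
By Dirichlet's theorem the series converges to their average, [(-5) + (-3)]/2 = -4.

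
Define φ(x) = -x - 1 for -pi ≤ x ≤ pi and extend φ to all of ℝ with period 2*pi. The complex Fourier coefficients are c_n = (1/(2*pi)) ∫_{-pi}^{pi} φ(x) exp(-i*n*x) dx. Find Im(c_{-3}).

Since φ is real-valued, Im(c_{-3}) = -(1/(2*pi)) ∫_{-pi}^{pi} φ(x) sin(-3*x) dx = b_{3}/2.
Integrating by parts (boundary term plus one more integral), an antiderivative of (-x - 1) sin(-3*x) is -x*cos(3*x)/3 + sin(3*x)/9 - cos(3*x)/3; evaluating from -pi to pi: ∫_{-pi}^{pi} (-x - 1) sin(-3*x) dx = (1/3 + pi/3) - (1/3 - pi/3) = 2*pi/3.
Hence Im(c_{-3}) = (-1/(2*pi))·(2*pi/3) = -1/3.

-1/3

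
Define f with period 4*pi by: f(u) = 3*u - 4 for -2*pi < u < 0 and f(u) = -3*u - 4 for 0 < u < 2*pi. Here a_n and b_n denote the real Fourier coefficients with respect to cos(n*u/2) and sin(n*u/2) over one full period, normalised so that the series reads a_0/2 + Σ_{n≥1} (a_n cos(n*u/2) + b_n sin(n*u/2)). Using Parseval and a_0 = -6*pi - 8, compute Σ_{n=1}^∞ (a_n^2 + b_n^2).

Parseval: a_0^2/2 + Σ_{n≥1} (a_n^2+b_n^2) = (1/(2*pi)) ∫_{-2*pi}^{2*pi} f(u)^2 du = 32 + 48*pi + 24*pi**2.
Subtract a_0^2/2 = 2*(4 + 3*pi)**2: Σ (a_n^2+b_n^2) = 6*pi**2.

6*pi**2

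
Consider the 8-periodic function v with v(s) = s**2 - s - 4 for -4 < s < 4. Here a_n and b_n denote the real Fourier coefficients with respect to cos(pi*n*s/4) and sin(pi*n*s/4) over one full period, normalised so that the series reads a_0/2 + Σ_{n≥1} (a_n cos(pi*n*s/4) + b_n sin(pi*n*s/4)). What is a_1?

-64/pi**2

a_1 = 1/4 ∫_{-4}^{4} v(s) cos(pi*s/4) ds.
Integrating by parts twice (tabular method), an antiderivative of (s**2 - s - 4) cos(pi*s/4) is 4*s**2*sin(pi*s/4)/pi - 4*s*sin(pi*s/4)/pi + 32*s*cos(pi*s/4)/pi**2 - 16*sin(pi*s/4)/pi - 128*sin(pi*s/4)/pi**3 - 16*cos(pi*s/4)/pi**2; evaluating from -4 to 4: ∫_{-4}^{4} (s**2 - s - 4) cos(pi*s/4) ds = (-112/pi**2) - (144/pi**2) = -256/pi**2.
Hence a_1 = (1/4)·(-256/pi**2) = -64/pi**2.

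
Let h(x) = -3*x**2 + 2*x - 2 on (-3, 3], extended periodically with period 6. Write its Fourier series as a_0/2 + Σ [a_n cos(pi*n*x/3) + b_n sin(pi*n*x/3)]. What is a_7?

a_7 = 1/3 ∫_{-3}^{3} h(x) cos(7*pi*x/3) dx.
Integrating by parts twice (tabular method), an antiderivative of (-3*x**2 + 2*x - 2) cos(7*pi*x/3) is -9*x**2*sin(7*pi*x/3)/(7*pi) + 6*x*sin(7*pi*x/3)/(7*pi) - 54*x*cos(7*pi*x/3)/(49*pi**2) - 6*sin(7*pi*x/3)/(7*pi) + 162*sin(7*pi*x/3)/(343*pi**3) + 18*cos(7*pi*x/3)/(49*pi**2); evaluating from -3 to 3: ∫_{-3}^{3} (-3*x**2 + 2*x - 2) cos(7*pi*x/3) dx = (144/(49*pi**2)) - (-180/(49*pi**2)) = 324/(49*pi**2).
Hence a_7 = (1/3)·(324/(49*pi**2)) = 108/(49*pi**2).

108/(49*pi**2)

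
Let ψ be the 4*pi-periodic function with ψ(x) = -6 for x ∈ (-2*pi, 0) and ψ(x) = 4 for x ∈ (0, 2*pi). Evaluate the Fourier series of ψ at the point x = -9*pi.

-6

x = -9*pi differs from x = -pi by -2 full period(s), and the series is 4*pi-periodic.
ψ is continuous at x = -pi with value -6, so the series converges to -6 there.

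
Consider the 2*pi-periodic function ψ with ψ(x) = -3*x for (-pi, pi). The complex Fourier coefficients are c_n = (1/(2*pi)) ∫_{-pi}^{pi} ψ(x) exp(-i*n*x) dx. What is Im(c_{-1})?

-3

Since ψ is real-valued, Im(c_{-1}) = -(1/(2*pi)) ∫_{-pi}^{pi} ψ(x) sin(-x) dx = b_{1}/2.
ψ is odd and sin(-x) is odd, so the integrand is even: ∫_{-pi}^{pi} ψ(x) sin(-x) dx = 2∫_0^{pi} ψ(x) sin(-x) dx.
Integrating by parts (boundary term plus one more integral), an antiderivative of (-3*x) sin(-x) is -3*x*cos(x) + 3*sin(x); evaluating from 0 to pi: ∫_{0}^{pi} (-3*x) sin(-x) dx = (3*pi) - (0) = 3*pi.
So ∫_{-pi}^{pi} ψ(x) sin(-x) dx = 6*pi.
Hence Im(c_{-1}) = (-1/(2*pi))·(6*pi) = -3.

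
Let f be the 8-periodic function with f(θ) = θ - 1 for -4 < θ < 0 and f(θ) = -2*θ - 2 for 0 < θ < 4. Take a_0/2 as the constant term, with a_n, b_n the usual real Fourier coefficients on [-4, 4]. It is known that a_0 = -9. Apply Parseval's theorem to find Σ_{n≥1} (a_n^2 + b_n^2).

67/6

Parseval: a_0^2/2 + Σ_{n≥1} (a_n^2+b_n^2) = 1/4 ∫_{-4}^{4} f(θ)^2 dθ = 155/3.
Subtract a_0^2/2 = 81/2: Σ (a_n^2+b_n^2) = 67/6.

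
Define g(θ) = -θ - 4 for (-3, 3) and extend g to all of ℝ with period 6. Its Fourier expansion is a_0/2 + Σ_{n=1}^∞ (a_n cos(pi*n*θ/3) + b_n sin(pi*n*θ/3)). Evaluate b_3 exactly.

b_3 = 1/3 ∫_{-3}^{3} g(θ) sin(pi*θ) dθ.
Integrating by parts (boundary term plus one more integral), an antiderivative of (-θ - 4) sin(pi*θ) is θ*cos(pi*θ)/pi - sin(pi*θ)/pi**2 + 4*cos(pi*θ)/pi; evaluating from -3 to 3: ∫_{-3}^{3} (-θ - 4) sin(pi*θ) dθ = (-7/pi) - (-1/pi) = -6/pi.
Hence b_3 = (1/3)·(-6/pi) = -2/pi.

-2/pi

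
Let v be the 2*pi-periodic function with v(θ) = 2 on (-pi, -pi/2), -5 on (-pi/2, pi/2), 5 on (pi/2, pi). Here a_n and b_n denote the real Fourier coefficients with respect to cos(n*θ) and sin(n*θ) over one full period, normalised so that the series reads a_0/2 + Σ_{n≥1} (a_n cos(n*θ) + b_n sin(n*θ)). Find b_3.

b_3 = 1/pi ∫_{-pi}^{pi} v(θ) sin(3*θ) dθ.
Split the integral at the breakpoints.
Directly, an antiderivative of (2) sin(3*θ) is -2*cos(3*θ)/3; evaluating from -pi to -pi/2: ∫_{-pi}^{-pi/2} (2) sin(3*θ) dθ = (0) - (2/3) = -2/3.
Directly, an antiderivative of (-5) sin(3*θ) is 5*cos(3*θ)/3; evaluating from -pi/2 to pi/2: ∫_{-pi/2}^{pi/2} (-5) sin(3*θ) dθ = (0) - (0) = 0.
Directly, an antiderivative of (5) sin(3*θ) is -5*cos(3*θ)/3; evaluating from pi/2 to pi: ∫_{pi/2}^{pi} (5) sin(3*θ) dθ = (5/3) - (0) = 5/3.
Summing the pieces and multiplying by (1/pi) gives b_3 = 1/pi.

1/pi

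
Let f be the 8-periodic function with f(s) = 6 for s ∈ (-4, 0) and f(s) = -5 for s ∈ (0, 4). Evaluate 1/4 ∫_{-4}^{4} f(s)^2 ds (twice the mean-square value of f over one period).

61

1/4 ∫_{-4}^{4} f(s)^2 ds = 1/4 · (244) = 61.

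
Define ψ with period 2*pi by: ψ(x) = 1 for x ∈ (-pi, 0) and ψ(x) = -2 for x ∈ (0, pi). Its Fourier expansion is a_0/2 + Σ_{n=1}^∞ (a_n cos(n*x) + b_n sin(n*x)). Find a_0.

a_0 = 1/pi ∫_{-pi}^{pi} ψ(x) dx = 1/pi · (-pi) = -1.

-1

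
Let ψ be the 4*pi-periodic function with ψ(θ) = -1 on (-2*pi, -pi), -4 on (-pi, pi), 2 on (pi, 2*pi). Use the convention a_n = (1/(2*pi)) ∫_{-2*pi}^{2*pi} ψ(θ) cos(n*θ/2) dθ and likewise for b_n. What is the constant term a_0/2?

-7/4

a_0 = (1/(2*pi)) ∫_{-2*pi}^{2*pi} ψ(θ) dθ = (1/(2*pi)) · (-7*pi) = -7/2.
So the constant term a_0/2 = -7/4.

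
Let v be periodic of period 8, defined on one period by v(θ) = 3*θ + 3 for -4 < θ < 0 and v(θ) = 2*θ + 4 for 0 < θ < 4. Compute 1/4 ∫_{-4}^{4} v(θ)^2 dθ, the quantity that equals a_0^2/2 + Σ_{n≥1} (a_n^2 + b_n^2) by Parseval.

1/4 ∫_{-4}^{4} v(θ)^2 dθ = 1/4 · (1084/3) = 271/3.

271/3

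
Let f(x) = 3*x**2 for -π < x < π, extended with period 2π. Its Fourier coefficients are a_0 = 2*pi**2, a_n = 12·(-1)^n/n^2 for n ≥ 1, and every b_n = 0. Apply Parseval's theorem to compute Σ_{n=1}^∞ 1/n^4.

Parseval: a_0^2/2 + Σ a_n^2 = (1/π) ∫_{-π}^{π} f(x)^2 dx = 18*pi**4/5.
Subtract a_0^2/2 = 2*pi**4: Σ a_n^2 = 8*pi**4/5.
Since a_n^2 = 144/n^4, Σ 1/n^4 = pi**4/90.

pi**4/90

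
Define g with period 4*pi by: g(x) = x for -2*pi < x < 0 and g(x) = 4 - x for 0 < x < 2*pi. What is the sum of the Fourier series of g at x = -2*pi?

At x = -2*pi the one-sided limits are g(-2*pi^-) = 4 - 2*pi and g(-2*pi^+) = -2*pi.
By Dirichlet's theorem the series converges to their average, [(4 - 2*pi) + (-2*pi)]/2 = 2 - 2*pi.

2 - 2*pi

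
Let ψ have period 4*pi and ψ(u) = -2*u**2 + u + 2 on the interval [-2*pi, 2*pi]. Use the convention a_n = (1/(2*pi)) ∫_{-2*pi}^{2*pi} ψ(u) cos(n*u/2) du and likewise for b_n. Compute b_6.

b_6 = (1/(2*pi)) ∫_{-2*pi}^{2*pi} ψ(u) sin(3*u) du.
Integrating by parts twice (tabular method), an antiderivative of (-2*u**2 + u + 2) sin(3*u) is 2*u**2*cos(3*u)/3 - 4*u*sin(3*u)/9 - u*cos(3*u)/3 + sin(3*u)/9 - 22*cos(3*u)/27; evaluating from -2*pi to 2*pi: ∫_{-2*pi}^{2*pi} (-2*u**2 + u + 2) sin(3*u) du = (-2*pi/3 - 22/27 + 8*pi**2/3) - (-22/27 + 2*pi/3 + 8*pi**2/3) = -4*pi/3.
Hence b_6 = (1/(2*pi))·(-4*pi/3) = -2/3.

-2/3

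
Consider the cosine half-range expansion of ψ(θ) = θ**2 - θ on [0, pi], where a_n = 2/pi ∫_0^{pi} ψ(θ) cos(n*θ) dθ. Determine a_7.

4*(1 - pi)/(49*pi)

a_7 = 2/pi ∫_0^{pi} (θ**2 - θ) cos(7*θ) dθ.
Integrating by parts twice (tabular method), an antiderivative of (θ**2 - θ) cos(7*θ) is θ**2*sin(7*θ)/7 - θ*sin(7*θ)/7 + 2*θ*cos(7*θ)/49 - 2*sin(7*θ)/343 - cos(7*θ)/49; evaluating from 0 to pi: ∫_{0}^{pi} (θ**2 - θ) cos(7*θ) dθ = (1/49 - 2*pi/49) - (-1/49) = 2/49 - 2*pi/49.
Hence a_7 = (2/pi)·(2/49 - 2*pi/49) = 4*(1 - pi)/(49*pi).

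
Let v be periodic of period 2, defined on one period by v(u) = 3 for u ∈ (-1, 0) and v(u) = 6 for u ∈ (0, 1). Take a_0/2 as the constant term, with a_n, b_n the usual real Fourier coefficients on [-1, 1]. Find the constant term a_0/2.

9/2

a_0 = ∫_{-1}^{1} v(u) du = 9.
So the constant term a_0/2 = 9/2.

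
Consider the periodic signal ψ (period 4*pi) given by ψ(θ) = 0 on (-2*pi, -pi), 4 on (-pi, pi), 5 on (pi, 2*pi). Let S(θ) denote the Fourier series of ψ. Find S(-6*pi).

5/2

θ = -6*pi differs from θ = 2*pi by -2 full period(s), and the series is 4*pi-periodic.
At θ = 2*pi the one-sided limits are ψ(2*pi^-) = 5 and ψ(2*pi^+) = 0.
By Dirichlet's theorem the series converges to their average, [(5) + (0)]/2 = 5/2.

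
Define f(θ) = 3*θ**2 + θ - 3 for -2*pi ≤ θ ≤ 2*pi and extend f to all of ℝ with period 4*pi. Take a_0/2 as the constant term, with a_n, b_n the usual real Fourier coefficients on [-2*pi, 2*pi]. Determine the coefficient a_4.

a_4 = (1/(2*pi)) ∫_{-2*pi}^{2*pi} f(θ) cos(2*θ) dθ.
Integrating by parts twice (tabular method), an antiderivative of (3*θ**2 + θ - 3) cos(2*θ) is 3*θ**2*sin(2*θ)/2 + θ*sin(2*θ)/2 + 3*θ*cos(2*θ)/2 - 9*sin(2*θ)/4 + cos(2*θ)/4; evaluating from -2*pi to 2*pi: ∫_{-2*pi}^{2*pi} (3*θ**2 + θ - 3) cos(2*θ) dθ = (1/4 + 3*pi) - (1/4 - 3*pi) = 6*pi.
Hence a_4 = (1/(2*pi))·(6*pi) = 3.

3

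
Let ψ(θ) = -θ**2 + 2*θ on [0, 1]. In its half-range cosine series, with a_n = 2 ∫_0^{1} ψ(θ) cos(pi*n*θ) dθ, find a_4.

a_4 = 2 ∫_0^{1} (-θ**2 + 2*θ) cos(4*pi*θ) dθ.
Integrating by parts twice (tabular method), an antiderivative of (-θ**2 + 2*θ) cos(4*pi*θ) is -θ**2*sin(4*pi*θ)/(4*pi) + θ*sin(4*pi*θ)/(2*pi) - θ*cos(4*pi*θ)/(8*pi**2) + sin(4*pi*θ)/(32*pi**3) + cos(4*pi*θ)/(8*pi**2); evaluating from 0 to 1: ∫_{0}^{1} (-θ**2 + 2*θ) cos(4*pi*θ) dθ = (0) - (1/(8*pi**2)) = -1/(8*pi**2).
Hence a_4 = 2·(-1/(8*pi**2)) = -1/(4*pi**2).

-1/(4*pi**2)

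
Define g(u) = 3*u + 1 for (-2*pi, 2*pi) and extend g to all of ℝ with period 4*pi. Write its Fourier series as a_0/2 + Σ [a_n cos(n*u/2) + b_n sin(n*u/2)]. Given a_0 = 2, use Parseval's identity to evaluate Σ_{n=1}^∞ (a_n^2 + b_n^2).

Parseval: a_0^2/2 + Σ_{n≥1} (a_n^2+b_n^2) = (1/(2*pi)) ∫_{-2*pi}^{2*pi} g(u)^2 du = 2 + 24*pi**2.
Subtract a_0^2/2 = 2: Σ (a_n^2+b_n^2) = 24*pi**2.

24*pi**2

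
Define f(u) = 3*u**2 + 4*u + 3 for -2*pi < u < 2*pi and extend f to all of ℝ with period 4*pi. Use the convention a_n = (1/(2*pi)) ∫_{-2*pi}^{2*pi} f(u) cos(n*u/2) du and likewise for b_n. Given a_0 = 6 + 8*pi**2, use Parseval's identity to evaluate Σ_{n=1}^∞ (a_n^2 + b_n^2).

Parseval: a_0^2/2 + Σ_{n≥1} (a_n^2+b_n^2) = (1/(2*pi)) ∫_{-2*pi}^{2*pi} f(u)^2 du = 18 + 272*pi**2/3 + 288*pi**4/5.
Subtract a_0^2/2 = 2*(3 + 4*pi**2)**2: Σ (a_n^2+b_n^2) = 128*pi**2*(5 + 3*pi**2)/15.

128*pi**2*(5 + 3*pi**2)/15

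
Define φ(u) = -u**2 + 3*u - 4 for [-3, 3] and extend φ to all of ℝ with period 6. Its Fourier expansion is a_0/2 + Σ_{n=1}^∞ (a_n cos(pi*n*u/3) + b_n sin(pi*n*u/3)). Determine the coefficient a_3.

a_3 = 1/3 ∫_{-3}^{3} φ(u) cos(pi*u) du.
Integrating by parts twice (tabular method), an antiderivative of (-u**2 + 3*u - 4) cos(pi*u) is -u**2*sin(pi*u)/pi + 3*u*sin(pi*u)/pi - 2*u*cos(pi*u)/pi**2 - 4*sin(pi*u)/pi + 2*sin(pi*u)/pi**3 + 3*cos(pi*u)/pi**2; evaluating from -3 to 3: ∫_{-3}^{3} (-u**2 + 3*u - 4) cos(pi*u) du = (3/pi**2) - (-9/pi**2) = 12/pi**2.
Hence a_3 = (1/3)·(12/pi**2) = 4/pi**2.

4/pi**2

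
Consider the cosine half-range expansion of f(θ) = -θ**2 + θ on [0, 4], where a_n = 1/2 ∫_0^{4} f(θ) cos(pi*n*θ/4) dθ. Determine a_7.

48/(49*pi**2)

a_7 = 1/2 ∫_0^{4} (-θ**2 + θ) cos(7*pi*θ/4) dθ.
Integrating by parts twice (tabular method), an antiderivative of (-θ**2 + θ) cos(7*pi*θ/4) is -4*θ**2*sin(7*pi*θ/4)/(7*pi) + 4*θ*sin(7*pi*θ/4)/(7*pi) - 32*θ*cos(7*pi*θ/4)/(49*pi**2) + 128*sin(7*pi*θ/4)/(343*pi**3) + 16*cos(7*pi*θ/4)/(49*pi**2); evaluating from 0 to 4: ∫_{0}^{4} (-θ**2 + θ) cos(7*pi*θ/4) dθ = (16/(7*pi**2)) - (16/(49*pi**2)) = 96/(49*pi**2).
Hence a_7 = (1/2)·(96/(49*pi**2)) = 48/(49*pi**2).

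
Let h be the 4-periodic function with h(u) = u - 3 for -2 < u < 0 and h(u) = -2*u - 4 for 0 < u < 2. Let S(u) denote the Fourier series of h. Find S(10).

u = 10 differs from u = 2 by 2 full period(s), and the series is 4-periodic.
At u = 2 the one-sided limits are h(2^-) = -8 and h(2^+) = -5.
By Dirichlet's theorem the series converges to their average, [(-8) + (-5)]/2 = -13/2.

-13/2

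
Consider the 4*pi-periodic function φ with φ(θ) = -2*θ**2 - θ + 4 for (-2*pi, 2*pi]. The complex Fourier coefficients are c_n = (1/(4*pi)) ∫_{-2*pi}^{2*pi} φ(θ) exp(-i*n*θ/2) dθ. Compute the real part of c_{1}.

Since φ is real-valued, Re(c_{1}) = (1/(4*pi)) ∫_{-2*pi}^{2*pi} φ(θ) cos(θ/2) dθ = a_{1}/2.
Integrating by parts twice (tabular method), an antiderivative of (-2*θ**2 - θ + 4) cos(θ/2) is -4*θ**2*sin(θ/2) - 2*θ*sin(θ/2) - 16*θ*cos(θ/2) + 40*sin(θ/2) - 4*cos(θ/2); evaluating from -2*pi to 2*pi: ∫_{-2*pi}^{2*pi} (-2*θ**2 - θ + 4) cos(θ/2) dθ = (4 + 32*pi) - (4 - 32*pi) = 64*pi.
Hence Re(c_{1}) = (1/(4*pi))·(64*pi) = 16.

16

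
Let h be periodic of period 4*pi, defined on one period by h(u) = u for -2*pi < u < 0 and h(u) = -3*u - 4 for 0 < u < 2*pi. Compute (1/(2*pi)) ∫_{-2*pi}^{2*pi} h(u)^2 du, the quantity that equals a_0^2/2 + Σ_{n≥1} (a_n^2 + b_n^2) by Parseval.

(1/(2*pi)) ∫_{-2*pi}^{2*pi} h(u)^2 du = (1/(2*pi)) · (16*pi*(6 + 9*pi + 5*pi**2)/3) = 16 + 24*pi + 40*pi**2/3.

16 + 24*pi + 40*pi**2/3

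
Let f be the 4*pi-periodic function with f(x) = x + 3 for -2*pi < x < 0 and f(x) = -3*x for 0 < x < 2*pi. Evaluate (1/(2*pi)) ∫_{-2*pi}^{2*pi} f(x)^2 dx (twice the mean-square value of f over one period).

-6*pi + 9 + 40*pi**2/3

(1/(2*pi)) ∫_{-2*pi}^{2*pi} f(x)^2 dx = (1/(2*pi)) · (2*pi*(-18*pi + 27 + 40*pi**2)/3) = -6*pi + 9 + 40*pi**2/3.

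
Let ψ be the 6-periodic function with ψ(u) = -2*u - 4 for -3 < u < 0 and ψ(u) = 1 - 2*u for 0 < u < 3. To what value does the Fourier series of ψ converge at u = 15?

-3/2

u = 15 differs from u = 3 by 2 full period(s), and the series is 6-periodic.
At u = 3 the one-sided limits are ψ(3^-) = -5 and ψ(3^+) = 2.
By Dirichlet's theorem the series converges to their average, [(-5) + (2)]/2 = -3/2.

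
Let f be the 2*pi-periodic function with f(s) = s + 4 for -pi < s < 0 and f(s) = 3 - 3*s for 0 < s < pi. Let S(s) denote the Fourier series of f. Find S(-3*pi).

7/2 - 2*pi

s = -3*pi differs from s = -pi by -1 full period(s), and the series is 2*pi-periodic.
At s = -pi the one-sided limits are f(-pi^-) = 3 - 3*pi and f(-pi^+) = 4 - pi.
By Dirichlet's theorem the series converges to their average, [(3 - 3*pi) + (4 - pi)]/2 = 7/2 - 2*pi.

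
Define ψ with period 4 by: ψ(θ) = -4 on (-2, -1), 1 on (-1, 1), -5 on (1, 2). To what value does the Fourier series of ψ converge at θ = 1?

At θ = 1 the one-sided limits are ψ(1^-) = 1 and ψ(1^+) = -5.
By Dirichlet's theorem the series converges to their average, [(1) + (-5)]/2 = -2.

-2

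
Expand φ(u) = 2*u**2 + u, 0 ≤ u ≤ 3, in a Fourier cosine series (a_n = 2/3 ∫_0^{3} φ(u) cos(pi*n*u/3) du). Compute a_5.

a_5 = 2/3 ∫_0^{3} (2*u**2 + u) cos(5*pi*u/3) du.
Integrating by parts twice (tabular method), an antiderivative of (2*u**2 + u) cos(5*pi*u/3) is 6*u**2*sin(5*pi*u/3)/(5*pi) + 3*u*sin(5*pi*u/3)/(5*pi) + 36*u*cos(5*pi*u/3)/(25*pi**2) - 108*sin(5*pi*u/3)/(125*pi**3) + 9*cos(5*pi*u/3)/(25*pi**2); evaluating from 0 to 3: ∫_{0}^{3} (2*u**2 + u) cos(5*pi*u/3) du = (-117/(25*pi**2)) - (9/(25*pi**2)) = -126/(25*pi**2).
Hence a_5 = (2/3)·(-126/(25*pi**2)) = -84/(25*pi**2).

-84/(25*pi**2)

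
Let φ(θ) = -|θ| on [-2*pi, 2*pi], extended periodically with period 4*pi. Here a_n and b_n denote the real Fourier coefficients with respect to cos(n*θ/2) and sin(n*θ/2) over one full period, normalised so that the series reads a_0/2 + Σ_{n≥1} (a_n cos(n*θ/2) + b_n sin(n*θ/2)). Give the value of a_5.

a_5 = (1/(2*pi)) ∫_{-2*pi}^{2*pi} φ(θ) cos(5*θ/2) dθ.
φ is even and cos(5*θ/2) is even, so the integrand is even and a_5 = 1/pi ∫_0^{2*pi} φ(θ) cos(5*θ/2) dθ.
Integrating by parts (boundary term plus one more integral), an antiderivative of (-θ) cos(5*θ/2) is -2*θ*sin(5*θ/2)/5 - 4*cos(5*θ/2)/25; evaluating from 0 to 2*pi: ∫_{0}^{2*pi} (-θ) cos(5*θ/2) dθ = (4/25) - (-4/25) = 8/25.
Hence a_5 = (1/pi)·(8/25) = 8/(25*pi).

8/(25*pi)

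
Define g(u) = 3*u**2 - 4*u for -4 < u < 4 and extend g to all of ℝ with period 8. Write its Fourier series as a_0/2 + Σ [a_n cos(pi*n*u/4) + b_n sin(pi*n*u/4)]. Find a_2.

48/pi**2

a_2 = 1/4 ∫_{-4}^{4} g(u) cos(pi*u/2) du.
Integrating by parts twice (tabular method), an antiderivative of (3*u**2 - 4*u) cos(pi*u/2) is 6*u**2*sin(pi*u/2)/pi - 8*u*sin(pi*u/2)/pi + 24*u*cos(pi*u/2)/pi**2 - 48*sin(pi*u/2)/pi**3 - 16*cos(pi*u/2)/pi**2; evaluating from -4 to 4: ∫_{-4}^{4} (3*u**2 - 4*u) cos(pi*u/2) du = (80/pi**2) - (-112/pi**2) = 192/pi**2.
Hence a_2 = (1/4)·(192/pi**2) = 48/pi**2.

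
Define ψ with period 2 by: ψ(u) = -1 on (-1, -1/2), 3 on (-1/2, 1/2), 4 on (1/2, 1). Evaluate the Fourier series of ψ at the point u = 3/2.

1

u = 3/2 differs from u = -1/2 by 1 full period(s), and the series is 2-periodic.
At u = -1/2 the one-sided limits are ψ(-1/2^-) = -1 and ψ(-1/2^+) = 3.
By Dirichlet's theorem the series converges to their average, [(-1) + (3)]/2 = 1.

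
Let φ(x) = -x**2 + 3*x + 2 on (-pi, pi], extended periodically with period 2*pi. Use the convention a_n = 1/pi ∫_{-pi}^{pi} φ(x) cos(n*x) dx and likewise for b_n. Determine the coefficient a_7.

4/49

a_7 = 1/pi ∫_{-pi}^{pi} φ(x) cos(7*x) dx.
Integrating by parts twice (tabular method), an antiderivative of (-x**2 + 3*x + 2) cos(7*x) is -x**2*sin(7*x)/7 + 3*x*sin(7*x)/7 - 2*x*cos(7*x)/49 + 100*sin(7*x)/343 + 3*cos(7*x)/49; evaluating from -pi to pi: ∫_{-pi}^{pi} (-x**2 + 3*x + 2) cos(7*x) dx = (-3/49 + 2*pi/49) - (-2*pi/49 - 3/49) = 4*pi/49.
Hence a_7 = (1/pi)·(4*pi/49) = 4/49.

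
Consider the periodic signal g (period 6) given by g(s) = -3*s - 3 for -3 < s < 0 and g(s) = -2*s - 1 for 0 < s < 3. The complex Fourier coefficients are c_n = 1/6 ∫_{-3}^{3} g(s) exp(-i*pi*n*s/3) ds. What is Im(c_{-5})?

-11/(10*pi)

Since g is real-valued, Im(c_{-5}) = -1/6 ∫_{-3}^{3} g(s) sin(-5*pi*s/3) ds = b_{5}/2.
Split the integral at the breakpoints.
Integrating by parts (boundary term plus one more integral), an antiderivative of (-3*s - 3) sin(-5*pi*s/3) is -9*s*cos(5*pi*s/3)/(5*pi) + 27*sin(5*pi*s/3)/(25*pi**2) - 9*cos(5*pi*s/3)/(5*pi); evaluating from -3 to 0: ∫_{-3}^{0} (-3*s - 3) sin(-5*pi*s/3) ds = (-9/(5*pi)) - (-18/(5*pi)) = 9/(5*pi).
Integrating by parts (boundary term plus one more integral), an antiderivative of (-2*s - 1) sin(-5*pi*s/3) is -6*s*cos(5*pi*s/3)/(5*pi) + 18*sin(5*pi*s/3)/(25*pi**2) - 3*cos(5*pi*s/3)/(5*pi); evaluating from 0 to 3: ∫_{0}^{3} (-2*s - 1) sin(-5*pi*s/3) ds = (21/(5*pi)) - (-3/(5*pi)) = 24/(5*pi).
So ∫_{-3}^{3} g(s) sin(-5*pi*s/3) ds = 33/(5*pi).
Hence Im(c_{-5}) = (-1/6)·(33/(5*pi)) = -11/(10*pi).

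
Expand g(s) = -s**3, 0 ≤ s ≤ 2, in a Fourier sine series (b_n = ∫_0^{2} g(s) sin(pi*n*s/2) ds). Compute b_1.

-16/pi + 96/pi**3

b_1 = ∫_0^{2} (-s**3) sin(pi*s/2) ds.
Integrating by parts three times (tabular method), an antiderivative of (-s**3) sin(pi*s/2) is 2*s**3*cos(pi*s/2)/pi - 12*s**2*sin(pi*s/2)/pi**2 - 48*s*cos(pi*s/2)/pi**3 + 96*sin(pi*s/2)/pi**4; evaluating from 0 to 2: ∫_{0}^{2} (-s**3) sin(pi*s/2) ds = (-16/pi + 96/pi**3) - (0) = -16/pi + 96/pi**3.
Hence b_1 = -16/pi + 96/pi**3.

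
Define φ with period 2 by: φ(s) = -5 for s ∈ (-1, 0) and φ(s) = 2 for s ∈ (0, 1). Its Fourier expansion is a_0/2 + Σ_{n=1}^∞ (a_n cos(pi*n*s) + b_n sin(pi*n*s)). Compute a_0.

a_0 = ∫_{-1}^{1} φ(s) ds = -3.

-3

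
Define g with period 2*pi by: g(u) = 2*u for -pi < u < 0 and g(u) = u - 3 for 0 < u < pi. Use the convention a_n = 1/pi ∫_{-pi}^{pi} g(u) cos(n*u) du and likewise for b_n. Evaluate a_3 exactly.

2/(9*pi)

a_3 = 1/pi ∫_{-pi}^{pi} g(u) cos(3*u) du.
Split the integral at the breakpoints.
Integrating by parts (boundary term plus one more integral), an antiderivative of (2*u) cos(3*u) is 2*u*sin(3*u)/3 + 2*cos(3*u)/9; evaluating from -pi to 0: ∫_{-pi}^{0} (2*u) cos(3*u) du = (2/9) - (-2/9) = 4/9.
Integrating by parts (boundary term plus one more integral), an antiderivative of (u - 3) cos(3*u) is u*sin(3*u)/3 - sin(3*u) + cos(3*u)/9; evaluating from 0 to pi: ∫_{0}^{pi} (u - 3) cos(3*u) du = (-1/9) - (1/9) = -2/9.
Summing the pieces and multiplying by (1/pi) gives a_3 = 2/(9*pi).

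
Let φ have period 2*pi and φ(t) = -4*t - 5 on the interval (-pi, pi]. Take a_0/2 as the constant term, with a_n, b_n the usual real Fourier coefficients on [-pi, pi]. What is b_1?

b_1 = 1/pi ∫_{-pi}^{pi} φ(t) sin(t) dt.
Integrating by parts (boundary term plus one more integral), an antiderivative of (-4*t - 5) sin(t) is 4*t*cos(t) - 4*sin(t) + 5*cos(t); evaluating from -pi to pi: ∫_{-pi}^{pi} (-4*t - 5) sin(t) dt = (-4*pi - 5) - (-5 + 4*pi) = -8*pi.
Hence b_1 = (1/pi)·(-8*pi) = -8.

-8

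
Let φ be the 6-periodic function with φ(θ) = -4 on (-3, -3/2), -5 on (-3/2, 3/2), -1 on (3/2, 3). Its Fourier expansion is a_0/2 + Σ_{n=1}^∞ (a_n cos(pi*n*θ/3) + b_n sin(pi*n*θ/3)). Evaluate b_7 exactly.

b_7 = 1/3 ∫_{-3}^{3} φ(θ) sin(7*pi*θ/3) dθ.
Split the integral at the breakpoints.
Directly, an antiderivative of (-4) sin(7*pi*θ/3) is 12*cos(7*pi*θ/3)/(7*pi); evaluating from -3 to -3/2: ∫_{-3}^{-3/2} (-4) sin(7*pi*θ/3) dθ = (0) - (-12/(7*pi)) = 12/(7*pi).
Directly, an antiderivative of (-5) sin(7*pi*θ/3) is 15*cos(7*pi*θ/3)/(7*pi); evaluating from -3/2 to 3/2: ∫_{-3/2}^{3/2} (-5) sin(7*pi*θ/3) dθ = (0) - (0) = 0.
Directly, an antiderivative of (-1) sin(7*pi*θ/3) is 3*cos(7*pi*θ/3)/(7*pi); evaluating from 3/2 to 3: ∫_{3/2}^{3} (-1) sin(7*pi*θ/3) dθ = (-3/(7*pi)) - (0) = -3/(7*pi).
Summing the pieces and multiplying by (1/3) gives b_7 = 3/(7*pi).

3/(7*pi)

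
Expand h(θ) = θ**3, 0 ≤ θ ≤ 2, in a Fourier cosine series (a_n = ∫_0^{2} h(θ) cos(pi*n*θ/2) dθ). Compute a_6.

4/(3*pi**2)

a_6 = ∫_0^{2} (θ**3) cos(3*pi*θ) dθ.
Integrating by parts three times (tabular method), an antiderivative of (θ**3) cos(3*pi*θ) is θ**3*sin(3*pi*θ)/(3*pi) + θ**2*cos(3*pi*θ)/(3*pi**2) - 2*θ*sin(3*pi*θ)/(9*pi**3) - 2*cos(3*pi*θ)/(27*pi**4); evaluating from 0 to 2: ∫_{0}^{2} (θ**3) cos(3*pi*θ) dθ = (2*(-1 + 18*pi**2)/(27*pi**4)) - (-2/(27*pi**4)) = 4/(3*pi**2).
Hence a_6 = 4/(3*pi**2).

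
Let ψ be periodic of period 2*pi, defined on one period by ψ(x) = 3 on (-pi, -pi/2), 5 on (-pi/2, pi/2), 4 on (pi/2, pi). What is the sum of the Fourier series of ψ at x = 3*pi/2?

x = 3*pi/2 differs from x = -pi/2 by 1 full period(s), and the series is 2*pi-periodic.
At x = -pi/2 the one-sided limits are ψ(-pi/2^-) = 3 and ψ(-pi/2^+) = 5.
By Dirichlet's theorem the series converges to their average, [(3) + (5)]/2 = 4.

4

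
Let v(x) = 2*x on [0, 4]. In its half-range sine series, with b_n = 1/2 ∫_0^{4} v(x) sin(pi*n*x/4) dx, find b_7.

b_7 = 1/2 ∫_0^{4} (2*x) sin(7*pi*x/4) dx.
Integrating by parts (boundary term plus one more integral), an antiderivative of (2*x) sin(7*pi*x/4) is -8*x*cos(7*pi*x/4)/(7*pi) + 32*sin(7*pi*x/4)/(49*pi**2); evaluating from 0 to 4: ∫_{0}^{4} (2*x) sin(7*pi*x/4) dx = (32/(7*pi)) - (0) = 32/(7*pi).
Hence b_7 = (1/2)·(32/(7*pi)) = 16/(7*pi).

16/(7*pi)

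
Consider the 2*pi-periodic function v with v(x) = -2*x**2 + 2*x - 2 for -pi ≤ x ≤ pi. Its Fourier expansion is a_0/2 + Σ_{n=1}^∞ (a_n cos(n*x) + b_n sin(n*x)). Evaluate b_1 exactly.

4

b_1 = 1/pi ∫_{-pi}^{pi} v(x) sin(x) dx.
Integrating by parts twice (tabular method), an antiderivative of (-2*x**2 + 2*x - 2) sin(x) is 2*x**2*cos(x) - 4*x*sin(x) - 2*x*cos(x) + 2*sin(x) - 2*cos(x); evaluating from -pi to pi: ∫_{-pi}^{pi} (-2*x**2 + 2*x - 2) sin(x) dx = (-2*pi**2 + 2 + 2*pi) - (-2*pi**2 - 2*pi + 2) = 4*pi.
Hence b_1 = (1/pi)·(4*pi) = 4.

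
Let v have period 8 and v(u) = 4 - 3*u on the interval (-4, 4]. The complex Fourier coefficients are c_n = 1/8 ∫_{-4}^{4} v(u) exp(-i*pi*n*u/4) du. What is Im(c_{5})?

12/(5*pi)

Since v is real-valued, Im(c_{5}) = -1/8 ∫_{-4}^{4} v(u) sin(5*pi*u/4) du = -b_{5}/2.
Integrating by parts (boundary term plus one more integral), an antiderivative of (4 - 3*u) sin(5*pi*u/4) is 12*u*cos(5*pi*u/4)/(5*pi) - 48*sin(5*pi*u/4)/(25*pi**2) - 16*cos(5*pi*u/4)/(5*pi); evaluating from -4 to 4: ∫_{-4}^{4} (4 - 3*u) sin(5*pi*u/4) du = (-32/(5*pi)) - (64/(5*pi)) = -96/(5*pi).
Hence Im(c_{5}) = (-1/8)·(-96/(5*pi)) = 12/(5*pi).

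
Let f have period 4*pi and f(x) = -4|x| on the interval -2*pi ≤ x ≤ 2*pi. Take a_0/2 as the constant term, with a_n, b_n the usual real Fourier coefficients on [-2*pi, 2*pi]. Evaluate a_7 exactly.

a_7 = (1/(2*pi)) ∫_{-2*pi}^{2*pi} f(x) cos(7*x/2) dx.
f is even and cos(7*x/2) is even, so the integrand is even and a_7 = 1/pi ∫_0^{2*pi} f(x) cos(7*x/2) dx.
Integrating by parts (boundary term plus one more integral), an antiderivative of (-4*x) cos(7*x/2) is -8*x*sin(7*x/2)/7 - 16*cos(7*x/2)/49; evaluating from 0 to 2*pi: ∫_{0}^{2*pi} (-4*x) cos(7*x/2) dx = (16/49) - (-16/49) = 32/49.
Hence a_7 = (1/pi)·(32/49) = 32/(49*pi).

32/(49*pi)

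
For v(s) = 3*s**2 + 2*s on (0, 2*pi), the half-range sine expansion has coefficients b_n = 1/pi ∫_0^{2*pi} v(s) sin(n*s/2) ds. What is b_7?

8*(-12 + 49*pi + 147*pi**2)/(343*pi)

b_7 = 1/pi ∫_0^{2*pi} (3*s**2 + 2*s) sin(7*s/2) ds.
Integrating by parts twice (tabular method), an antiderivative of (3*s**2 + 2*s) sin(7*s/2) is -6*s**2*cos(7*s/2)/7 + 24*s*sin(7*s/2)/49 - 4*s*cos(7*s/2)/7 + 8*sin(7*s/2)/49 + 48*cos(7*s/2)/343; evaluating from 0 to 2*pi: ∫_{0}^{2*pi} (3*s**2 + 2*s) sin(7*s/2) ds = (-48/343 + 8*pi/7 + 24*pi**2/7) - (48/343) = -96/343 + 8*pi/7 + 24*pi**2/7.
Hence b_7 = (1/pi)·(-96/343 + 8*pi/7 + 24*pi**2/7) = 8*(-12 + 49*pi + 147*pi**2)/(343*pi).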